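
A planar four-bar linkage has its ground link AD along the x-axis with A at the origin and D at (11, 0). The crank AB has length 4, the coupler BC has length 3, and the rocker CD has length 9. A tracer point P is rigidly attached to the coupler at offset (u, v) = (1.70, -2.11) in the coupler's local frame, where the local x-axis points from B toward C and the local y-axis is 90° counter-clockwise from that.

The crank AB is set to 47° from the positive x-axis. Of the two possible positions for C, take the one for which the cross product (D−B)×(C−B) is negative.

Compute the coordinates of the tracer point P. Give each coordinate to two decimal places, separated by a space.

A=(0,0), D=(11.00,0)
B = A + 4.00·(cos47°, sin47°) = (2.7280, 2.9254)
|BD| = 8.7741
circle(B,3.00) ∩ circle(D,9.00): a=0.2840, h=2.9865
  candidates: C₊=(3.9915,5.6464) cross=26.204; C₋=(2.0000,0.0151) cross=-26.204
  mode - wants cross < 0 → take C=(2.0000,0.0151) (cross=-26.204)
ex = (C−B)/|BC| = (-0.2427,-0.9701); ey = (0.9701,-0.2427)
P = B + 1.70·ex + -2.11·ey = (0.2685,1.7882)

0.27 1.79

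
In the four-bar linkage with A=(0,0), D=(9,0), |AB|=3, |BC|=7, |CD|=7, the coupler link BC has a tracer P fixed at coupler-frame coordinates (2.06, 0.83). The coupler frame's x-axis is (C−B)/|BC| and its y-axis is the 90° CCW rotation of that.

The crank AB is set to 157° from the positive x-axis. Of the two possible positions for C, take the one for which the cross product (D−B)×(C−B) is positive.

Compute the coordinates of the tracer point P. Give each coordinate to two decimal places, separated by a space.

A=(0,0), D=(9.00,0)
B = A + 3.00·(cos157°, sin157°) = (-2.7615, 1.1722)
|BD| = 11.8198
circle(B,7.00) ∩ circle(D,7.00): a=5.9099, h=3.7514
  candidates: C₊=(3.4913,4.3190) cross=44.341; C₋=(2.7472,-3.1468) cross=-44.341
  mode + wants cross > 0 → take C=(3.4913,4.3190) (cross=44.341)
ex = (C−B)/|BC| = (0.8933,0.4495); ey = (-0.4495,0.8933)
P = B + 2.06·ex + 0.83·ey = (-1.2945,2.8397)

-1.29 2.84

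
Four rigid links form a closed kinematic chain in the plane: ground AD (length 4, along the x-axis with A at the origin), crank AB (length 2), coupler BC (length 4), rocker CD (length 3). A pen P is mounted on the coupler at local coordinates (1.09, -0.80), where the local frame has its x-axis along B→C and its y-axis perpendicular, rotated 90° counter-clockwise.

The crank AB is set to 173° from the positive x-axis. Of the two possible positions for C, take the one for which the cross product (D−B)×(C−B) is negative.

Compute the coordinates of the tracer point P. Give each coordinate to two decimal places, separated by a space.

-1.42 -0.98

A=(0,0), D=(4.00,0)
B = A + 2.00·(cos173°, sin173°) = (-1.9851, 0.2437)
|BD| = 5.9901
circle(B,4.00) ∩ circle(D,3.00): a=3.5793, h=1.7856
  candidates: C₊=(1.6639,1.8822) cross=10.696; C₋=(1.5186,-1.6860) cross=-10.696
  mode - wants cross < 0 → take C=(1.5186,-1.6860) (cross=-10.696)
ex = (C−B)/|BC| = (0.8759,-0.4824); ey = (0.4824,0.8759)
P = B + 1.09·ex + -0.80·ey = (-1.4163,-0.9829)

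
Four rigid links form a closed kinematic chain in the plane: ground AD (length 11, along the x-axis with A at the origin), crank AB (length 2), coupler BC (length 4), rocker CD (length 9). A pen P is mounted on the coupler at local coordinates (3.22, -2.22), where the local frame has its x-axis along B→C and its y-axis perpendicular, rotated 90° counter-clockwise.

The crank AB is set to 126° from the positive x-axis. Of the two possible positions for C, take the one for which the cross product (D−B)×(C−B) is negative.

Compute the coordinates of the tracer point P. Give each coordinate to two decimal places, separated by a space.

0.08 -2.09

A=(0,0), D=(11.00,0)
B = A + 2.00·(cos126°, sin126°) = (-1.1756, 1.6180)
|BD| = 12.2826
circle(B,4.00) ∩ circle(D,9.00): a=3.4953, h=1.9450
  candidates: C₊=(2.5455,3.0856) cross=23.889; C₋=(2.0330,-0.7704) cross=-23.889
  mode - wants cross < 0 → take C=(2.0330,-0.7704) (cross=-23.889)
ex = (C−B)/|BC| = (0.8022,-0.5971); ey = (0.5971,0.8022)
P = B + 3.22·ex + -2.22·ey = (0.0818,-2.0855)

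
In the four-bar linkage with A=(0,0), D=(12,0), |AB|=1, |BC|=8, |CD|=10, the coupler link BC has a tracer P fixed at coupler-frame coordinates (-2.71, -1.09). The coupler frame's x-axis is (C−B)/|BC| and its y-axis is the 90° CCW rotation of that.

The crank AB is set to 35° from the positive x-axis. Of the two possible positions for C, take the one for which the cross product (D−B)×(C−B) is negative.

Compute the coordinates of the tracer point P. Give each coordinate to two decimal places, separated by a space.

A=(0,0), D=(12.00,0)
B = A + 1.00·(cos35°, sin35°) = (0.8192, 0.5736)
|BD| = 11.1956
circle(B,8.00) ∩ circle(D,10.00): a=3.9900, h=6.9340
  candidates: C₊=(5.1592,7.2940) cross=77.630; C₋=(4.4487,-6.5557) cross=-77.630
  mode - wants cross < 0 → take C=(4.4487,-6.5557) (cross=-77.630)
ex = (C−B)/|BC| = (0.4537,-0.8912); ey = (0.8912,0.4537)
P = B + -2.71·ex + -1.09·ey = (-1.3817,2.4941)

-1.38 2.49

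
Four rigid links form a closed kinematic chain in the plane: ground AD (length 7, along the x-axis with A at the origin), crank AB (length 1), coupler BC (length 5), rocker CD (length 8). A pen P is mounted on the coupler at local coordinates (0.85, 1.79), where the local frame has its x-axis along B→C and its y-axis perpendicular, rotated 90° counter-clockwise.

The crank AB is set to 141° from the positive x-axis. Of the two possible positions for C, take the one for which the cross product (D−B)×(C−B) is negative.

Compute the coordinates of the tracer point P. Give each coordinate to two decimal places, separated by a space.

A=(0,0), D=(7.00,0)
B = A + 1.00·(cos141°, sin141°) = (-0.7771, 0.6293)
|BD| = 7.8026
circle(B,5.00) ∩ circle(D,8.00): a=1.4021, h=4.7994
  candidates: C₊=(1.0075,5.3000) cross=37.448; C₋=(0.2333,-4.2675) cross=-37.448
  mode - wants cross < 0 → take C=(0.2333,-4.2675) (cross=-37.448)
ex = (C−B)/|BC| = (0.2021,-0.9794); ey = (0.9794,0.2021)
P = B + 0.85·ex + 1.79·ey = (1.1477,0.1586)

1.15 0.16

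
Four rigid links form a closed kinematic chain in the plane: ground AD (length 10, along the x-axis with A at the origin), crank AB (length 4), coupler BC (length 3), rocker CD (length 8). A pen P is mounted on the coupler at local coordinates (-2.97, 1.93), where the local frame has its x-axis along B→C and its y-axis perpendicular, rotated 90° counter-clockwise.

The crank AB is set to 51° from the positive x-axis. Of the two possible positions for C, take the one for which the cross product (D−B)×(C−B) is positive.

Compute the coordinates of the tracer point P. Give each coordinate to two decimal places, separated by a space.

-0.77 1.80

A=(0,0), D=(10.00,0)
B = A + 4.00·(cos51°, sin51°) = (2.5173, 3.1086)
|BD| = 8.1027
circle(B,3.00) ∩ circle(D,8.00): a=0.6575, h=2.9271
  candidates: C₊=(4.2474,5.5594) cross=23.717; C₋=(2.0015,0.1533) cross=-23.717
  mode + wants cross > 0 → take C=(4.2474,5.5594) (cross=23.717)
ex = (C−B)/|BC| = (0.5767,0.8170); ey = (-0.8170,0.5767)
P = B + -2.97·ex + 1.93·ey = (-0.7722,1.7953)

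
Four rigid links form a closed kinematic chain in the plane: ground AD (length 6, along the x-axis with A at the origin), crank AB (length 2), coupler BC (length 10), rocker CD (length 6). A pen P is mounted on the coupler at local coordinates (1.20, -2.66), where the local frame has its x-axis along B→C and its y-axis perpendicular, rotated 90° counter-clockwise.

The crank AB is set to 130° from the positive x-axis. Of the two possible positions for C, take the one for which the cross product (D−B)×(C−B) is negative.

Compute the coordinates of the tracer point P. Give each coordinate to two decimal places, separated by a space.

-2.48 -1.13

A=(0,0), D=(6.00,0)
B = A + 2.00·(cos130°, sin130°) = (-1.2856, 1.5321)
|BD| = 7.4449
circle(B,10.00) ∩ circle(D,6.00): a=8.0207, h=5.9723
  candidates: C₊=(7.7925,5.7260) cross=44.463; C₋=(5.3344,-5.9630) cross=-44.463
  mode - wants cross < 0 → take C=(5.3344,-5.9630) (cross=-44.463)
ex = (C−B)/|BC| = (0.6620,-0.7495); ey = (0.7495,0.6620)
P = B + 1.20·ex + -2.66·ey = (-2.4849,-1.1282)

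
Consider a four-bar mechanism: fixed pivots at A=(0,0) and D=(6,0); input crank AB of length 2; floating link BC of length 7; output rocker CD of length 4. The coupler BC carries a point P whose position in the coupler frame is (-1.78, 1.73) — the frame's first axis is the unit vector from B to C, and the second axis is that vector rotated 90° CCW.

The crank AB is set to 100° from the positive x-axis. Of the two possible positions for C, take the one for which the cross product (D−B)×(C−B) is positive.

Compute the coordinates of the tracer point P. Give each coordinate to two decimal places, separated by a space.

-2.55 3.11

A=(0,0), D=(6.00,0)
B = A + 2.00·(cos100°, sin100°) = (-0.3473, 1.9696)
|BD| = 6.6459
circle(B,7.00) ∩ circle(D,4.00): a=5.8057, h=3.9108
  candidates: C₊=(6.3566,3.9841) cross=25.990; C₋=(4.0385,-3.4861) cross=-25.990
  mode + wants cross > 0 → take C=(6.3566,3.9841) (cross=25.990)
ex = (C−B)/|BC| = (0.9577,0.2878); ey = (-0.2878,0.9577)
P = B + -1.78·ex + 1.73·ey = (-2.5499,3.1142)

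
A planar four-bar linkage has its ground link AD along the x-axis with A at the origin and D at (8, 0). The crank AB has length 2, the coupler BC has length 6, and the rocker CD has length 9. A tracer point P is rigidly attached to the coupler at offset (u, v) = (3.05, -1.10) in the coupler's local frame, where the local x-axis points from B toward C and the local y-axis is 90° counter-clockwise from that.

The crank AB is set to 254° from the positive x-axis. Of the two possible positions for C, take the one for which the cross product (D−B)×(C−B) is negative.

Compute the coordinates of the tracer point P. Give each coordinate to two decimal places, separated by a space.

0.04 -5.11

A=(0,0), D=(8.00,0)
B = A + 2.00·(cos254°, sin254°) = (-0.5513, -1.9225)
|BD| = 8.7647
circle(B,6.00) ∩ circle(D,9.00): a=1.8153, h=5.7188
  candidates: C₊=(-0.0346,4.0552) cross=50.124; C₋=(2.4742,-7.1039) cross=-50.124
  mode - wants cross < 0 → take C=(2.4742,-7.1039) (cross=-50.124)
ex = (C−B)/|BC| = (0.5042,-0.8636); ey = (0.8636,0.5042)
P = B + 3.05·ex + -1.10·ey = (0.0367,-5.1111)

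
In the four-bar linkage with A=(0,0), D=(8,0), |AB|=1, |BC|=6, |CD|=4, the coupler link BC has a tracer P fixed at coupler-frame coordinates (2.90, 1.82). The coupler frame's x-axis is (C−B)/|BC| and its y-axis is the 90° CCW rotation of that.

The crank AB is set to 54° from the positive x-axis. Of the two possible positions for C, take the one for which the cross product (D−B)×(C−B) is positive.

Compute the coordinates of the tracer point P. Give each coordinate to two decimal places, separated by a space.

A=(0,0), D=(8.00,0)
B = A + 1.00·(cos54°, sin54°) = (0.5878, 0.8090)
|BD| = 7.4562
circle(B,6.00) ∩ circle(D,4.00): a=5.0693, h=3.2097
  candidates: C₊=(5.9754,3.4498) cross=23.933; C₋=(5.2789,-2.9318) cross=-23.933
  mode + wants cross > 0 → take C=(5.9754,3.4498) (cross=23.933)
ex = (C−B)/|BC| = (0.8979,0.4401); ey = (-0.4401,0.8979)
P = B + 2.90·ex + 1.82·ey = (2.3908,3.7196)

2.39 3.72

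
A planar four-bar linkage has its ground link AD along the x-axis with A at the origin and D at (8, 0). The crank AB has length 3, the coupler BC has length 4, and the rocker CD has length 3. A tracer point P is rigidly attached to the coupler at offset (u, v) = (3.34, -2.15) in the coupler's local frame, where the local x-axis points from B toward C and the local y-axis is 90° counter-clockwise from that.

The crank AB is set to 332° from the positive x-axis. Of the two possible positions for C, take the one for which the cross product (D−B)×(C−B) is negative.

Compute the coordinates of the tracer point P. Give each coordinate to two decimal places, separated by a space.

A=(0,0), D=(8.00,0)
B = A + 3.00·(cos332°, sin332°) = (2.6488, -1.4084)
|BD| = 5.5334
circle(B,4.00) ∩ circle(D,3.00): a=3.3992, h=2.1084
  candidates: C₊=(5.3995,1.4957) cross=11.667; C₋=(6.4728,-2.5822) cross=-11.667
  mode - wants cross < 0 → take C=(6.4728,-2.5822) (cross=-11.667)
ex = (C−B)/|BC| = (0.9560,-0.2934); ey = (0.2934,0.9560)
P = B + 3.34·ex + -2.15·ey = (5.2109,-4.4438)

5.21 -4.44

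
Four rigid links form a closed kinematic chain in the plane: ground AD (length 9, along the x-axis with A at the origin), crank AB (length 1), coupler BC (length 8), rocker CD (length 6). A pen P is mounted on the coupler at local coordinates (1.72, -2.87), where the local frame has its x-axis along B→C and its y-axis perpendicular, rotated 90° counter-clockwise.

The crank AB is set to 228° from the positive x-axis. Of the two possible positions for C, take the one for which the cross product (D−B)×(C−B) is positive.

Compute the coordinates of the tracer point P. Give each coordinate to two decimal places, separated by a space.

2.54 -1.70

A=(0,0), D=(9.00,0)
B = A + 1.00·(cos228°, sin228°) = (-0.6691, -0.7431)
|BD| = 9.6976
circle(B,8.00) ∩ circle(D,6.00): a=6.2925, h=4.9401
  candidates: C₊=(5.2263,4.6647) cross=47.908; C₋=(5.9834,-5.1865) cross=-47.908
  mode + wants cross > 0 → take C=(5.2263,4.6647) (cross=47.908)
ex = (C−B)/|BC| = (0.7369,0.6760); ey = (-0.6760,0.7369)
P = B + 1.72·ex + -2.87·ey = (2.5384,-1.6954)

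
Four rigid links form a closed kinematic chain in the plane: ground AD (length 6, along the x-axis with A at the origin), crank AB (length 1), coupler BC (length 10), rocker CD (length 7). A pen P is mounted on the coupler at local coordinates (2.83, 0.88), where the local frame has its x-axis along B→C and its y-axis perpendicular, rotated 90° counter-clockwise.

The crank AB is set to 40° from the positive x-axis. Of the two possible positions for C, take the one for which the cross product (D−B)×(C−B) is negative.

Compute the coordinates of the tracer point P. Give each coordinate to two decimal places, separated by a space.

3.30 -0.90

A=(0,0), D=(6.00,0)
B = A + 1.00·(cos40°, sin40°) = (0.7660, 0.6428)
|BD| = 5.2733
circle(B,10.00) ∩ circle(D,7.00): a=7.4723, h=6.6456
  candidates: C₊=(8.9927,6.3280) cross=35.044; C₋=(7.3726,-6.8641) cross=-35.044
  mode - wants cross < 0 → take C=(7.3726,-6.8641) (cross=-35.044)
ex = (C−B)/|BC| = (0.6607,-0.7507); ey = (0.7507,0.6607)
P = B + 2.83·ex + 0.88·ey = (3.2963,-0.9003)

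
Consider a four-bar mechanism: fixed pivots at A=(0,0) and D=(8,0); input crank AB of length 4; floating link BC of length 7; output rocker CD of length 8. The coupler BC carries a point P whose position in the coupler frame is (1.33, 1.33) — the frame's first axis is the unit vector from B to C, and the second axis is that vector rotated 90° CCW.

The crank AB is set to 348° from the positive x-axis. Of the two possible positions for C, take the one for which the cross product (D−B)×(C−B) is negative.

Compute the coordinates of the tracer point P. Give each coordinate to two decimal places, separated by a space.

A=(0,0), D=(8.00,0)
B = A + 4.00·(cos348°, sin348°) = (3.9126, -0.8316)
|BD| = 4.1712
circle(B,7.00) ∩ circle(D,8.00): a=0.2875, h=6.9941
  candidates: C₊=(2.7998,6.0793) cross=29.173; C₋=(5.5888,-7.6280) cross=-29.173
  mode - wants cross < 0 → take C=(5.5888,-7.6280) (cross=-29.173)
ex = (C−B)/|BC| = (0.2395,-0.9709); ey = (0.9709,0.2395)
P = B + 1.33·ex + 1.33·ey = (5.5224,-1.8045)

5.52 -1.80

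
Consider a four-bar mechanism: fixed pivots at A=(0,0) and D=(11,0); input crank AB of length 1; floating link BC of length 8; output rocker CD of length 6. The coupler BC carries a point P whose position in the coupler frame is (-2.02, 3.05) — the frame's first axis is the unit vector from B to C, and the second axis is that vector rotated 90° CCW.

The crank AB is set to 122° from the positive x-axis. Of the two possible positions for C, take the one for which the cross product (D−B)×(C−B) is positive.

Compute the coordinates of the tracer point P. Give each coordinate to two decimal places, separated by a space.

A=(0,0), D=(11.00,0)
B = A + 1.00·(cos122°, sin122°) = (-0.5299, 0.8480)
|BD| = 11.5611
circle(B,8.00) ∩ circle(D,6.00): a=6.9915, h=3.8883
  candidates: C₊=(6.7280,4.2130) cross=44.953; C₋=(6.1575,-3.5426) cross=-44.953
  mode + wants cross > 0 → take C=(6.7280,4.2130) (cross=44.953)
ex = (C−B)/|BC| = (0.9072,0.4206); ey = (-0.4206,0.9072)
P = B + -2.02·ex + 3.05·ey = (-3.6454,2.7655)

-3.65 2.77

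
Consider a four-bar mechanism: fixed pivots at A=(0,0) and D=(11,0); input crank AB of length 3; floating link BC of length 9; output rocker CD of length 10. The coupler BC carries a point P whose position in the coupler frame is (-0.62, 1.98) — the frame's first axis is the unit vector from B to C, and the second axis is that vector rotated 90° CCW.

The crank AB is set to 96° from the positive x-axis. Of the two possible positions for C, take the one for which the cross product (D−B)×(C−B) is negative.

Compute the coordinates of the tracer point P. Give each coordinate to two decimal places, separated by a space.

1.35 4.22

A=(0,0), D=(11.00,0)
B = A + 3.00·(cos96°, sin96°) = (-0.3136, 2.9836)
|BD| = 11.7004
circle(B,9.00) ∩ circle(D,10.00): a=5.0383, h=7.4576
  candidates: C₊=(6.4598,8.9099) cross=87.257; C₋=(2.6564,-5.5123) cross=-87.257
  mode - wants cross < 0 → take C=(2.6564,-5.5123) (cross=-87.257)
ex = (C−B)/|BC| = (0.3300,-0.9440); ey = (0.9440,0.3300)
P = B + -0.62·ex + 1.98·ey = (1.3509,4.2222)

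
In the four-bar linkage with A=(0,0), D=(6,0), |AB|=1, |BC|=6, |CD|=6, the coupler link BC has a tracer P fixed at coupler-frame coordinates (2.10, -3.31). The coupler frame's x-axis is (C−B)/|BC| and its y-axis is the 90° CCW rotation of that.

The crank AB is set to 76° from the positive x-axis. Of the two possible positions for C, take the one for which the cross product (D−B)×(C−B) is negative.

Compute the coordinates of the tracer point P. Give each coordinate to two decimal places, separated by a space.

-2.17 -2.12

A=(0,0), D=(6.00,0)
B = A + 1.00·(cos76°, sin76°) = (0.2419, 0.9703)
|BD| = 5.8393
circle(B,6.00) ∩ circle(D,6.00): a=2.9196, h=5.2417
  candidates: C₊=(3.9920,5.6540) cross=30.608; C₋=(2.2500,-4.6837) cross=-30.608
  mode - wants cross < 0 → take C=(2.2500,-4.6837) (cross=-30.608)
ex = (C−B)/|BC| = (0.3347,-0.9423); ey = (0.9423,0.3347)
P = B + 2.10·ex + -3.31·ey = (-2.1744,-2.1164)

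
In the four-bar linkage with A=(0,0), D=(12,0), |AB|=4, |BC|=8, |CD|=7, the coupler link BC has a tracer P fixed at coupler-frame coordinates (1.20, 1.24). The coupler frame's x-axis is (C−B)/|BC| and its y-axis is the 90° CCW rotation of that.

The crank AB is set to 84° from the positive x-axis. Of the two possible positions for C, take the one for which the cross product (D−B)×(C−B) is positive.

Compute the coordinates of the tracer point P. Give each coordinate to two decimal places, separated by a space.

A=(0,0), D=(12.00,0)
B = A + 4.00·(cos84°, sin84°) = (0.4181, 3.9781)
|BD| = 12.2460
circle(B,8.00) ∩ circle(D,7.00): a=6.7355, h=4.3167
  candidates: C₊=(8.1905,5.8727) cross=52.862; C₋=(5.3860,-2.2925) cross=-52.862
  mode + wants cross > 0 → take C=(8.1905,5.8727) (cross=52.862)
ex = (C−B)/|BC| = (0.9716,0.2368); ey = (-0.2368,0.9716)
P = B + 1.20·ex + 1.24·ey = (1.2903,5.4670)

1.29 5.47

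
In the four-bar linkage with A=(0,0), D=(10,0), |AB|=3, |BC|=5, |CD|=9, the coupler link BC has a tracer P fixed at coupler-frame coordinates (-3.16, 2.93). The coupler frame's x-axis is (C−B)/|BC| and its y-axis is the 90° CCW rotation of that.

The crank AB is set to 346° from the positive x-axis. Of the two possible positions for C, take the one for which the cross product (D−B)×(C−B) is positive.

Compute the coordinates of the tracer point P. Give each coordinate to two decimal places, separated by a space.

A=(0,0), D=(10.00,0)
B = A + 3.00·(cos346°, sin346°) = (2.9109, -0.7258)
|BD| = 7.1262
circle(B,5.00) ∩ circle(D,9.00): a=-0.3661, h=4.9866
  candidates: C₊=(2.0388,4.1976) cross=35.535; C₋=(3.0546,-5.7237) cross=-35.535
  mode + wants cross > 0 → take C=(2.0388,4.1976) (cross=35.535)
ex = (C−B)/|BC| = (-0.1744,0.9847); ey = (-0.9847,-0.1744)
P = B + -3.16·ex + 2.93·ey = (0.5769,-4.3484)

0.58 -4.35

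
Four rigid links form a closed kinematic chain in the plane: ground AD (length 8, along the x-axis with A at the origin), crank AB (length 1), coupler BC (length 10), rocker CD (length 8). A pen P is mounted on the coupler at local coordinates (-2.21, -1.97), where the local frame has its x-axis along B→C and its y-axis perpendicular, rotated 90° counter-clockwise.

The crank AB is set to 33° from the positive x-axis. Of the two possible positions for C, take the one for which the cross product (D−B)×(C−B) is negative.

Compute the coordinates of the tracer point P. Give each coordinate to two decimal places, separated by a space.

-2.02 1.31

A=(0,0), D=(8.00,0)
B = A + 1.00·(cos33°, sin33°) = (0.8387, 0.5446)
|BD| = 7.1820
circle(B,10.00) ∩ circle(D,8.00): a=6.0973, h=7.9261
  candidates: C₊=(7.5194,7.9856) cross=56.925; C₋=(6.3173,-7.8210) cross=-56.925
  mode - wants cross < 0 → take C=(6.3173,-7.8210) (cross=-56.925)
ex = (C−B)/|BC| = (0.5479,-0.8366); ey = (0.8366,0.5479)
P = B + -2.21·ex + -1.97·ey = (-2.0201,1.3142)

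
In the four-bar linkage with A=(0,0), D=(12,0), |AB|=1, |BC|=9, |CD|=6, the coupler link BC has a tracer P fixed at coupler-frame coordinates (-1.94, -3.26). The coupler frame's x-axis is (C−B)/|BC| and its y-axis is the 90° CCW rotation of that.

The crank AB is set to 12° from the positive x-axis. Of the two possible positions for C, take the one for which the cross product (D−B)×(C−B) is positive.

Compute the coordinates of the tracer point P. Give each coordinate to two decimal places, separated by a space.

A=(0,0), D=(12.00,0)
B = A + 1.00·(cos12°, sin12°) = (0.9781, 0.2079)
|BD| = 11.0238
circle(B,9.00) ∩ circle(D,6.00): a=7.5529, h=4.8942
  candidates: C₊=(8.6221,4.9588) cross=53.953; C₋=(8.4374,-4.8279) cross=-53.953
  mode + wants cross > 0 → take C=(8.6221,4.9588) (cross=53.953)
ex = (C−B)/|BC| = (0.8493,0.5279); ey = (-0.5279,0.8493)
P = B + -1.94·ex + -3.26·ey = (1.0513,-3.5850)

1.05 -3.58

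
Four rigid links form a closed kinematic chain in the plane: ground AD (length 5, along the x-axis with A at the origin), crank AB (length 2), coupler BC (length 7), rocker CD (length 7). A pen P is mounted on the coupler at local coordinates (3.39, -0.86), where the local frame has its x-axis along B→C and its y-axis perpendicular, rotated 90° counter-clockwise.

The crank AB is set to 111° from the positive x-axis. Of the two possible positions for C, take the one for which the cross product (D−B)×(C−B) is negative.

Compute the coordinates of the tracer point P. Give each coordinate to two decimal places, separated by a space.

A=(0,0), D=(5.00,0)
B = A + 2.00·(cos111°, sin111°) = (-0.7167, 1.8672)
|BD| = 6.0139
circle(B,7.00) ∩ circle(D,7.00): a=3.0070, h=6.3212
  candidates: C₊=(4.1042,6.9424) cross=38.016; C₋=(0.1791,-5.0753) cross=-38.016
  mode - wants cross < 0 → take C=(0.1791,-5.0753) (cross=-38.016)
ex = (C−B)/|BC| = (0.1280,-0.9918); ey = (0.9918,0.1280)
P = B + 3.39·ex + -0.86·ey = (-1.1358,-1.6050)

-1.14 -1.61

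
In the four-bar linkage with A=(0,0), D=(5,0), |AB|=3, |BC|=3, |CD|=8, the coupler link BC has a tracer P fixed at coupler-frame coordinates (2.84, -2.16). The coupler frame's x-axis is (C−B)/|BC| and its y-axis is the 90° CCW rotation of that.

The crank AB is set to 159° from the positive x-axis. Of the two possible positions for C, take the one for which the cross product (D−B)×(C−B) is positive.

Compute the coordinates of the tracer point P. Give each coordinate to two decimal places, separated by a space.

A=(0,0), D=(5.00,0)
B = A + 3.00·(cos159°, sin159°) = (-2.8007, 1.0751)
|BD| = 7.8745
circle(B,3.00) ∩ circle(D,8.00): a=0.4449, h=2.9668
  candidates: C₊=(-1.9549,3.9534) cross=23.362; C₋=(-2.7650,-1.9247) cross=-23.362
  mode + wants cross > 0 → take C=(-1.9549,3.9534) (cross=23.362)
ex = (C−B)/|BC| = (0.2819,0.9594); ey = (-0.9594,0.2819)
P = B + 2.84·ex + -2.16·ey = (0.0724,3.1909)

0.07 3.19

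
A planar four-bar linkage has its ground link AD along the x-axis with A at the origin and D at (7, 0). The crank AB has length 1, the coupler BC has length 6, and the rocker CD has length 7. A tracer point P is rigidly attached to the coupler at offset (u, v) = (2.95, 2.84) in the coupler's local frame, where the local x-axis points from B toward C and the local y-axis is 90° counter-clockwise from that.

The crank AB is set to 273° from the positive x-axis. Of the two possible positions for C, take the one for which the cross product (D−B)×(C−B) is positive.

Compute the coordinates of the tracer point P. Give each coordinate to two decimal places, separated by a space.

A=(0,0), D=(7.00,0)
B = A + 1.00·(cos273°, sin273°) = (0.0523, -0.9986)
|BD| = 7.0191
circle(B,6.00) ∩ circle(D,7.00): a=2.5835, h=5.4153
  candidates: C₊=(1.8391,4.7292) cross=38.010; C₋=(3.3800,-5.9913) cross=-38.010
  mode + wants cross > 0 → take C=(1.8391,4.7292) (cross=38.010)
ex = (C−B)/|BC| = (0.2978,0.9546); ey = (-0.9546,0.2978)
P = B + 2.95·ex + 2.84·ey = (-1.7803,2.6633)

-1.78 2.66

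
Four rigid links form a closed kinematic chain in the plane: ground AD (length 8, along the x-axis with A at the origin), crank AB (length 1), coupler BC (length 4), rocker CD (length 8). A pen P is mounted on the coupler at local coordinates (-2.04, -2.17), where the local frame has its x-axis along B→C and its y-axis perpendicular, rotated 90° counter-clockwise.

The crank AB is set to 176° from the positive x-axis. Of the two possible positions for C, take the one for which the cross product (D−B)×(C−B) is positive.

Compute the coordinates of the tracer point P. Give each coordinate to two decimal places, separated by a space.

-0.02 -2.75

A=(0,0), D=(8.00,0)
B = A + 1.00·(cos176°, sin176°) = (-0.9976, 0.0698)
|BD| = 8.9978
circle(B,4.00) ∩ circle(D,8.00): a=1.8316, h=3.5560
  candidates: C₊=(0.8616,3.6115) cross=31.996; C₋=(0.8064,-3.5003) cross=-31.996
  mode + wants cross > 0 → take C=(0.8616,3.6115) (cross=31.996)
ex = (C−B)/|BC| = (0.4648,0.8854); ey = (-0.8854,0.4648)
P = B + -2.04·ex + -2.17·ey = (-0.0243,-2.7451)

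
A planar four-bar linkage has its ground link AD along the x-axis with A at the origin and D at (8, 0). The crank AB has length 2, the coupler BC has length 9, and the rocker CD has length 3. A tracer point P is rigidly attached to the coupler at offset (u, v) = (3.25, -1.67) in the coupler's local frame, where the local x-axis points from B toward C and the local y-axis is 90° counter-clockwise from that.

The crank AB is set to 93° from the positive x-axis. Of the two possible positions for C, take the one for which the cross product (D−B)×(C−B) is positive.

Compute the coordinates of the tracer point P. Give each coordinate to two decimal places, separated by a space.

3.29 0.65

A=(0,0), D=(8.00,0)
B = A + 2.00·(cos93°, sin93°) = (-0.1047, 1.9973)
|BD| = 8.3471
circle(B,9.00) ∩ circle(D,3.00): a=8.4864, h=2.9968
  candidates: C₊=(8.8523,2.8764) cross=25.014; C₋=(7.4182,-2.9430) cross=-25.014
  mode + wants cross > 0 → take C=(8.8523,2.8764) (cross=25.014)
ex = (C−B)/|BC| = (0.9952,0.0977); ey = (-0.0977,0.9952)
P = B + 3.25·ex + -1.67·ey = (3.2929,0.6527)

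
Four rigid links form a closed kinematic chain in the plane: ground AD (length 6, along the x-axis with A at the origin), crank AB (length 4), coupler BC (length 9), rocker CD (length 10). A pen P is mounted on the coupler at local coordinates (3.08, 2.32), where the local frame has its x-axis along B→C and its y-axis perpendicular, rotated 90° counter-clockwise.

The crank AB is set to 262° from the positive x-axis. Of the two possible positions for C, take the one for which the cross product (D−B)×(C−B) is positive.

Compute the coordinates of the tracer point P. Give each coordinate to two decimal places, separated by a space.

A=(0,0), D=(6.00,0)
B = A + 4.00·(cos262°, sin262°) = (-0.5567, -3.9611)
|BD| = 7.6603
circle(B,9.00) ∩ circle(D,10.00): a=2.5900, h=8.6193
  candidates: C₊=(-2.7968,4.7557) cross=66.026; C₋=(6.1171,-9.9993) cross=-66.026
  mode + wants cross > 0 → take C=(-2.7968,4.7557) (cross=66.026)
ex = (C−B)/|BC| = (-0.2489,0.9685); ey = (-0.9685,-0.2489)
P = B + 3.08·ex + 2.32·ey = (-3.5703,-1.5554)

-3.57 -1.56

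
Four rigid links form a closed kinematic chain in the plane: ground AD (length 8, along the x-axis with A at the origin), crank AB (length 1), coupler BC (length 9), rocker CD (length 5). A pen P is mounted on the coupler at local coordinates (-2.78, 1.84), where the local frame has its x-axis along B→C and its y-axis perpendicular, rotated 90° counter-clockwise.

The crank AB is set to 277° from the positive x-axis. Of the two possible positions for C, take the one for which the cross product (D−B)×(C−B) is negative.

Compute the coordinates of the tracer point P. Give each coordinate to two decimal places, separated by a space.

A=(0,0), D=(8.00,0)
B = A + 1.00·(cos277°, sin277°) = (0.1219, -0.9925)
|BD| = 7.9404
circle(B,9.00) ∩ circle(D,5.00): a=7.4965, h=4.9803
  candidates: C₊=(6.9370,4.8857) cross=39.545; C₋=(8.1821,-4.9967) cross=-39.545
  mode - wants cross < 0 → take C=(8.1821,-4.9967) (cross=-39.545)
ex = (C−B)/|BC| = (0.8956,-0.4449); ey = (0.4449,0.8956)
P = B + -2.78·ex + 1.84·ey = (-1.5492,1.8922)

-1.55 1.89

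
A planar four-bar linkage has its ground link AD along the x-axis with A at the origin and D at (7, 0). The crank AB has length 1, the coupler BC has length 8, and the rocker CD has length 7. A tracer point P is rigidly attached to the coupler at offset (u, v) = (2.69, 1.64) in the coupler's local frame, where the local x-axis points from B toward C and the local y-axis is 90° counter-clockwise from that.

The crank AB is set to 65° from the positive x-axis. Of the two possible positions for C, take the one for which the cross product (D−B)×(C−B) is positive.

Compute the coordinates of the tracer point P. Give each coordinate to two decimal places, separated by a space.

0.98 4.01

A=(0,0), D=(7.00,0)
B = A + 1.00·(cos65°, sin65°) = (0.4226, 0.9063)
|BD| = 6.6395
circle(B,8.00) ∩ circle(D,7.00): a=4.4494, h=6.6485
  candidates: C₊=(5.7379,6.8853) cross=44.143; C₋=(3.9228,-6.2874) cross=-44.143
  mode + wants cross > 0 → take C=(5.7379,6.8853) (cross=44.143)
ex = (C−B)/|BC| = (0.6644,0.7474); ey = (-0.7474,0.6644)
P = B + 2.69·ex + 1.64·ey = (0.9842,4.0064)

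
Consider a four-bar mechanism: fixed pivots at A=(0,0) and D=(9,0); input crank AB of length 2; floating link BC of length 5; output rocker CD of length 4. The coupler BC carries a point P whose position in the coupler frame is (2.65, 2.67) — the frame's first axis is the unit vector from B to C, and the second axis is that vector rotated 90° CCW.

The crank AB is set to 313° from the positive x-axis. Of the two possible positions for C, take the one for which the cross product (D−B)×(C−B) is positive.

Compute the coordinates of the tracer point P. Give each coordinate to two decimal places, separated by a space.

A=(0,0), D=(9.00,0)
B = A + 2.00·(cos313°, sin313°) = (1.3640, -1.4627)
|BD| = 7.7748
circle(B,5.00) ∩ circle(D,4.00): a=4.4662, h=2.2479
  candidates: C₊=(5.3276,1.5853) cross=17.477; C₋=(6.1734,-2.8302) cross=-17.477
  mode + wants cross > 0 → take C=(5.3276,1.5853) (cross=17.477)
ex = (C−B)/|BC| = (0.7927,0.6096); ey = (-0.6096,0.7927)
P = B + 2.65·ex + 2.67·ey = (1.8371,2.2693)

1.84 2.27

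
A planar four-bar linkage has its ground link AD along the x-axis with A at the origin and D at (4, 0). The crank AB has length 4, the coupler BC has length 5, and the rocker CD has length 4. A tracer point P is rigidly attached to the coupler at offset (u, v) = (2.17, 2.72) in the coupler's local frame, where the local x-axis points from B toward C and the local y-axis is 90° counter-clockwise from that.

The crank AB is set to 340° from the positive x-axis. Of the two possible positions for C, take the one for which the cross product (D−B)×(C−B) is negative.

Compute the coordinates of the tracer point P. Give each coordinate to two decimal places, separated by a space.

3.56 2.11

A=(0,0), D=(4.00,0)
B = A + 4.00·(cos340°, sin340°) = (3.7588, -1.3681)
|BD| = 1.3892
circle(B,5.00) ∩ circle(D,4.00): a=3.9339, h=3.0862
  candidates: C₊=(1.4026,3.0420) cross=4.287; C₋=(7.4812,1.9701) cross=-4.287
  mode - wants cross < 0 → take C=(7.4812,1.9701) (cross=-4.287)
ex = (C−B)/|BC| = (0.7445,0.6676); ey = (-0.6676,0.7445)
P = B + 2.17·ex + 2.72·ey = (3.5583,2.1057)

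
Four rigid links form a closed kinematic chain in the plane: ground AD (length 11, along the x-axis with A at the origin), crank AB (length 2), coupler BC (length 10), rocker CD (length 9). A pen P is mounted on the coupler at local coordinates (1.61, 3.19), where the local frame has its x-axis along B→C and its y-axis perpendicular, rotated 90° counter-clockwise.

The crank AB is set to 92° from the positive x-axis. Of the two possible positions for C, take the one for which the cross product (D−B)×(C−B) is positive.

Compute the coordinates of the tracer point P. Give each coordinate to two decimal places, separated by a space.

-0.85 5.48

A=(0,0), D=(11.00,0)
B = A + 2.00·(cos92°, sin92°) = (-0.0698, 1.9988)
|BD| = 11.2488
circle(B,10.00) ∩ circle(D,9.00): a=6.4689, h=7.6258
  candidates: C₊=(7.6512,8.3538) cross=85.781; C₋=(4.9412,-6.6551) cross=-85.781
  mode + wants cross > 0 → take C=(7.6512,8.3538) (cross=85.781)
ex = (C−B)/|BC| = (0.7721,0.6355); ey = (-0.6355,0.7721)
P = B + 1.61·ex + 3.19·ey = (-0.8540,5.4849)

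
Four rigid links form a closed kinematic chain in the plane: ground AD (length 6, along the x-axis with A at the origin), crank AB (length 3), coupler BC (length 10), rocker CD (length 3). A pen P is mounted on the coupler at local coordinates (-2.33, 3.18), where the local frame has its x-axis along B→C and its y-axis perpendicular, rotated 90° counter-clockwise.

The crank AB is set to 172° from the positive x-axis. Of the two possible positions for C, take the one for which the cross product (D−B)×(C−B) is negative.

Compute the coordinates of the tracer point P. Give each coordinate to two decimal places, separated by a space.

-4.09 4.20

A=(0,0), D=(6.00,0)
B = A + 3.00·(cos172°, sin172°) = (-2.9708, 0.4175)
|BD| = 8.9805
circle(B,10.00) ∩ circle(D,3.00): a=9.5568, h=2.9441
  candidates: C₊=(6.7125,2.9142) cross=26.440; C₋=(6.4388,-2.9677) cross=-26.440
  mode - wants cross < 0 → take C=(6.4388,-2.9677) (cross=-26.440)
ex = (C−B)/|BC| = (0.9410,-0.3385); ey = (0.3385,0.9410)
P = B + -2.33·ex + 3.18·ey = (-4.0867,4.1985)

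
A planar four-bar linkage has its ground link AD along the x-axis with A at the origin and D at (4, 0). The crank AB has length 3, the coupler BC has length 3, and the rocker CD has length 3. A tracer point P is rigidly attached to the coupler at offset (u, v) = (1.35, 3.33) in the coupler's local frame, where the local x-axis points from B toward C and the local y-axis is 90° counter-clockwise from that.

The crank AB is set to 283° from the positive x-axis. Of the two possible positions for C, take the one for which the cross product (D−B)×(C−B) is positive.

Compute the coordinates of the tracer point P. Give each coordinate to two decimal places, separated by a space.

A=(0,0), D=(4.00,0)
B = A + 3.00·(cos283°, sin283°) = (0.6749, -2.9231)
|BD| = 4.4273
circle(B,3.00) ∩ circle(D,3.00): a=2.2137, h=2.0248
  candidates: C₊=(1.0006,0.0592) cross=8.964; C₋=(3.6743,-2.9823) cross=-8.964
  mode + wants cross > 0 → take C=(1.0006,0.0592) (cross=8.964)
ex = (C−B)/|BC| = (0.1086,0.9941); ey = (-0.9941,0.1086)
P = B + 1.35·ex + 3.33·ey = (-2.4889,-1.2195)

-2.49 -1.22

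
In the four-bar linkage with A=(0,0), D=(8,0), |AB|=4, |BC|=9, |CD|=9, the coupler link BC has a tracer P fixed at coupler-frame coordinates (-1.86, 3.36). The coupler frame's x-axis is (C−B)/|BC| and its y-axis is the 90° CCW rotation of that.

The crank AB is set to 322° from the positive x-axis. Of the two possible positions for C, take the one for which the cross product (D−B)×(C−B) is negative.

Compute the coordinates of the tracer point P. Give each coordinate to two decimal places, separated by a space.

4.24 1.22

A=(0,0), D=(8.00,0)
B = A + 4.00·(cos322°, sin322°) = (3.1520, -2.4626)
|BD| = 5.4376
circle(B,9.00) ∩ circle(D,9.00): a=2.7188, h=8.5795
  candidates: C₊=(1.6904,6.4179) cross=46.652; C₋=(9.4616,-8.8805) cross=-46.652
  mode - wants cross < 0 → take C=(9.4616,-8.8805) (cross=-46.652)
ex = (C−B)/|BC| = (0.7011,-0.7131); ey = (0.7131,0.7011)
P = B + -1.86·ex + 3.36·ey = (4.2441,1.2193)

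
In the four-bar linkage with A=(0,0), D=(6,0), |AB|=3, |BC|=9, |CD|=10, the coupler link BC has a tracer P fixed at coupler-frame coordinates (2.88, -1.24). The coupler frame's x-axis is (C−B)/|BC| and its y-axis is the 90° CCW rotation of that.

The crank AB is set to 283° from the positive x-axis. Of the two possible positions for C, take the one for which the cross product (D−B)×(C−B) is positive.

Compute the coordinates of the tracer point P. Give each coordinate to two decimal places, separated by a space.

0.89 0.21

A=(0,0), D=(6.00,0)
B = A + 3.00·(cos283°, sin283°) = (0.6749, -2.9231)
|BD| = 6.0747
circle(B,9.00) ∩ circle(D,10.00): a=1.4735, h=8.8786
  candidates: C₊=(-2.3058,5.5690) cross=53.934; C₋=(6.2388,-9.9971) cross=-53.934
  mode + wants cross > 0 → take C=(-2.3058,5.5690) (cross=53.934)
ex = (C−B)/|BC| = (-0.3312,0.9436); ey = (-0.9436,-0.3312)
P = B + 2.88·ex + -1.24·ey = (0.8911,0.2050)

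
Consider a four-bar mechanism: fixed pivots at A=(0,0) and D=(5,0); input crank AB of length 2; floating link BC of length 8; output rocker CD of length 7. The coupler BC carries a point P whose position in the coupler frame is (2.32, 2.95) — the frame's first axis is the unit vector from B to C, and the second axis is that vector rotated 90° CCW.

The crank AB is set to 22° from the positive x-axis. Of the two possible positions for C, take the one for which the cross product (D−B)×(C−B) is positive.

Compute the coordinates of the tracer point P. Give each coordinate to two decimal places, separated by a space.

A=(0,0), D=(5.00,0)
B = A + 2.00·(cos22°, sin22°) = (1.8544, 0.7492)
|BD| = 3.2336
circle(B,8.00) ∩ circle(D,7.00): a=3.9362, h=6.9647
  candidates: C₊=(7.2971,6.6124) cross=22.521; C₋=(4.0698,-6.9379) cross=-22.521
  mode + wants cross > 0 → take C=(7.2971,6.6124) (cross=22.521)
ex = (C−B)/|BC| = (0.6803,0.7329); ey = (-0.7329,0.6803)
P = B + 2.32·ex + 2.95·ey = (1.2707,4.4565)

1.27 4.46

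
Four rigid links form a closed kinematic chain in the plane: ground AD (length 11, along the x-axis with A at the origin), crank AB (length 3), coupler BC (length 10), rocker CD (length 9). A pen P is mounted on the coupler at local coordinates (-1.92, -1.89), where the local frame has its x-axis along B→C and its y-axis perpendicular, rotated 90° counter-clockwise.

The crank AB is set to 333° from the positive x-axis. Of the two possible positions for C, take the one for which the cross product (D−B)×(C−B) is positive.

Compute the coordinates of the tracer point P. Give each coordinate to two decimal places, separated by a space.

3.66 -3.87

A=(0,0), D=(11.00,0)
B = A + 3.00·(cos333°, sin333°) = (2.6730, -1.3620)
|BD| = 8.4376
circle(B,10.00) ∩ circle(D,9.00): a=5.3447, h=8.4519
  candidates: C₊=(6.5834,7.8418) cross=71.314; C₋=(9.3119,-8.8403) cross=-71.314
  mode + wants cross > 0 → take C=(6.5834,7.8418) (cross=71.314)
ex = (C−B)/|BC| = (0.3910,0.9204); ey = (-0.9204,0.3910)
P = B + -1.92·ex + -1.89·ey = (3.6617,-3.8682)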